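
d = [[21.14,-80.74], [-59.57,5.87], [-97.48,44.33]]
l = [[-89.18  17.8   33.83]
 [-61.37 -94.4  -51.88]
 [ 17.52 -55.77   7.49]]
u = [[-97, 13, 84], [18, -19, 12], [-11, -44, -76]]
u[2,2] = -76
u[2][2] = -76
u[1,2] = 12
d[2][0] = -97.48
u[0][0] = -97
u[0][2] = 84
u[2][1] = -44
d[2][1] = 44.33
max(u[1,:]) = 18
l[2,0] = 17.52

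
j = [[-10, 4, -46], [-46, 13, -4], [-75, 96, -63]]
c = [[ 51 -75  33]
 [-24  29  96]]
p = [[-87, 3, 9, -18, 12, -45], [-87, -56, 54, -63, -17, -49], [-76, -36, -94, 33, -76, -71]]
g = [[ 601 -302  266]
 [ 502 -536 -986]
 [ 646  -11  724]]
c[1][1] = 29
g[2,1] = -11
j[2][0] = -75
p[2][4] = -76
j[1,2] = -4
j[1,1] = 13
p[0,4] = 12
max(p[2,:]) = 33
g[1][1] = -536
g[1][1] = -536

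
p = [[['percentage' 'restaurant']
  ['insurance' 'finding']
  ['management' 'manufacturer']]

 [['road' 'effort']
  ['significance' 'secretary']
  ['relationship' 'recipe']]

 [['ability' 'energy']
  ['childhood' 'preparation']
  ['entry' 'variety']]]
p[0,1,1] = 'finding'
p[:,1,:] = [['insurance', 'finding'], ['significance', 'secretary'], ['childhood', 'preparation']]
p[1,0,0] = 'road'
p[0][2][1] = 'manufacturer'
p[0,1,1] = 'finding'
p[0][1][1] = 'finding'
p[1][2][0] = 'relationship'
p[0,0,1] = 'restaurant'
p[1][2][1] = 'recipe'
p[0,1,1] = 'finding'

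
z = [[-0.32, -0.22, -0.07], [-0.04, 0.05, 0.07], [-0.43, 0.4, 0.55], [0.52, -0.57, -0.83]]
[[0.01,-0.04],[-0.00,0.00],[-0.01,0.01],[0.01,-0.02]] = z@ [[-0.02,0.06], [-0.00,0.11], [-0.03,-0.01]]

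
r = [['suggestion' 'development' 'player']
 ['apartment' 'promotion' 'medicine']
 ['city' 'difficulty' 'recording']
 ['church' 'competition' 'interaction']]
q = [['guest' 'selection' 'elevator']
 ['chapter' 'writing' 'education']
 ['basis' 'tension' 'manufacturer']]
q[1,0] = 'chapter'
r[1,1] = 'promotion'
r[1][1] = 'promotion'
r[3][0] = 'church'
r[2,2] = 'recording'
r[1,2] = 'medicine'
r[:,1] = ['development', 'promotion', 'difficulty', 'competition']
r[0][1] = 'development'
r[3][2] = 'interaction'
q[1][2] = 'education'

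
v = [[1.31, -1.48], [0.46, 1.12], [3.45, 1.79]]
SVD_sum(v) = [[0.46,0.23],[0.82,0.41],[3.48,1.73]] + [[0.85, -1.71], [-0.36, 0.71], [-0.03, 0.06]]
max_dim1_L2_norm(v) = 3.89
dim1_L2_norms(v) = [1.98, 1.21, 3.89]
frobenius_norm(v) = 4.53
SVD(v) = [[-0.13,0.92],[-0.23,-0.39],[-0.97,-0.03]] @ diag([4.0243631016466175, 2.069686359356221]) @ [[-0.9, -0.45], [0.45, -0.9]]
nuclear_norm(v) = 6.09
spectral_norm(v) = 4.02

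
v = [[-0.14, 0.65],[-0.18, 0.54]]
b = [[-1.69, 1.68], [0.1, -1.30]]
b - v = [[-1.55, 1.03], [0.28, -1.84]]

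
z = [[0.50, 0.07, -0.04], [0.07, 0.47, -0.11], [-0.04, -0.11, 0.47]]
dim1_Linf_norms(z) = [0.5, 0.47, 0.47]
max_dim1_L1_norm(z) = 0.65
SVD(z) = [[-0.52, 0.83, -0.18],[-0.63, -0.24, 0.74],[0.57, 0.50, 0.65]] @ diag([0.627923211621523, 0.45592869983753676, 0.3561480885409402]) @ [[-0.52,-0.63,0.57],[0.83,-0.24,0.50],[-0.18,0.74,0.65]]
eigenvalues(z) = [0.63, 0.46, 0.36]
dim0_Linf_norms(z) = [0.5, 0.47, 0.47]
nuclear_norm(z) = 1.44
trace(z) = 1.44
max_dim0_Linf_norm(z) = 0.5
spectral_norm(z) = 0.63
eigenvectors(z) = [[0.52, 0.83, -0.18], [0.63, -0.24, 0.74], [-0.57, 0.50, 0.65]]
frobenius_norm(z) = 0.85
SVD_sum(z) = [[0.17, 0.21, -0.19], [0.21, 0.25, -0.23], [-0.19, -0.23, 0.21]] + [[0.32, -0.09, 0.19],[-0.09, 0.03, -0.05],[0.19, -0.05, 0.11]] + [[0.01, -0.05, -0.04], [-0.05, 0.19, 0.17], [-0.04, 0.17, 0.15]]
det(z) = 0.10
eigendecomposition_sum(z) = [[0.17, 0.21, -0.19],[0.21, 0.25, -0.23],[-0.19, -0.23, 0.21]] + [[0.32, -0.09, 0.19], [-0.09, 0.03, -0.05], [0.19, -0.05, 0.11]] + [[0.01,-0.05,-0.04],  [-0.05,0.19,0.17],  [-0.04,0.17,0.15]]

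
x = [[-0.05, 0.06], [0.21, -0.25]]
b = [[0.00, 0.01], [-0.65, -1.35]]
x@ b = [[-0.04, -0.08], [0.16, 0.34]]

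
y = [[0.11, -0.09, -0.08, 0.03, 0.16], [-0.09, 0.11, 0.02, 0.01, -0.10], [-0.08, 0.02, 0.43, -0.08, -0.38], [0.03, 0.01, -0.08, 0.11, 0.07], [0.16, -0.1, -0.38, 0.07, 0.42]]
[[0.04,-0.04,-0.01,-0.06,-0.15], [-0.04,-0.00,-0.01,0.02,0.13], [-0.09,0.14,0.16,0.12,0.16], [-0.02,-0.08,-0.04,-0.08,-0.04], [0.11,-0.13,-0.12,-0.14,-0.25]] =y @ [[0.07,-0.11,-0.36,-0.41,-0.28], [-0.05,-0.25,0.01,-0.22,0.58], [-0.06,0.09,0.83,-0.02,-0.11], [-0.36,-0.47,-0.02,-0.48,-0.14], [0.23,-0.16,0.61,-0.16,-0.43]]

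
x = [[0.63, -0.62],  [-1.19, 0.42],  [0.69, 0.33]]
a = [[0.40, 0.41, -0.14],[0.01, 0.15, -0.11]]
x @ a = [[0.25, 0.17, -0.02], [-0.47, -0.42, 0.12], [0.28, 0.33, -0.13]]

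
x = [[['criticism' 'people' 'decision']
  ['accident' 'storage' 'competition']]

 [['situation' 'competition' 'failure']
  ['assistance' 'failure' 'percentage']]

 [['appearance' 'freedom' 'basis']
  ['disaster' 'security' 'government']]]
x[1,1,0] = 'assistance'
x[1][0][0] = 'situation'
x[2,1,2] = 'government'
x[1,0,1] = 'competition'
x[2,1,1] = 'security'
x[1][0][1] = 'competition'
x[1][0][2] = 'failure'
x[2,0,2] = 'basis'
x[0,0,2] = 'decision'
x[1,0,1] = 'competition'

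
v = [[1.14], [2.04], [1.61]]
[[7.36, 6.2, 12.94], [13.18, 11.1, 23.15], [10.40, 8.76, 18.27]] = v@[[6.46, 5.44, 11.35]]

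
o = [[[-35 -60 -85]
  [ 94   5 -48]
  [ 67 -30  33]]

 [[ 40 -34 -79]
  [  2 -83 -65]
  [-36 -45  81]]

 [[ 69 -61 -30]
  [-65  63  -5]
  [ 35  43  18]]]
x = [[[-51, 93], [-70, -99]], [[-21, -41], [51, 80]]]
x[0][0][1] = 93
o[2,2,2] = 18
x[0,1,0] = -70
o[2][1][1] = 63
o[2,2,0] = 35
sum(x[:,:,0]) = -91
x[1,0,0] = -21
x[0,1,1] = -99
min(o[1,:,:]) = -83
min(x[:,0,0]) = -51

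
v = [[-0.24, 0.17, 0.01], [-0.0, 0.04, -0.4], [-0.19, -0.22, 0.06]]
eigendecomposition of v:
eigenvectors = [[0.20+0.00j, (0.68+0j), (0.68-0j)],[0.75+0.00j, -0.09+0.56j, -0.09-0.56j],[-0.63+0.00j, 0.14+0.45j, 0.14-0.45j]]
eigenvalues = [(0.38+0j), (-0.26+0.15j), (-0.26-0.15j)]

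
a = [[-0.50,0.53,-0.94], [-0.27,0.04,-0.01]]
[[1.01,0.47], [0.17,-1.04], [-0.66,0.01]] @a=[[-0.63,0.55,-0.95], [0.2,0.05,-0.15], [0.33,-0.35,0.62]]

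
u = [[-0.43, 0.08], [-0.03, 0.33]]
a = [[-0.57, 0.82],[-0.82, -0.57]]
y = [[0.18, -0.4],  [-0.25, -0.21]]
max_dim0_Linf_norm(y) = 0.4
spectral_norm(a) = 1.00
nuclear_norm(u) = 0.76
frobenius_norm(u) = 0.55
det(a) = 1.00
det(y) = -0.14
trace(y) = -0.03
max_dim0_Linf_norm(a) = 0.82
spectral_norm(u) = 0.46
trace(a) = -1.14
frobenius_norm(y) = 0.55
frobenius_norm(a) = 1.41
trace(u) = -0.10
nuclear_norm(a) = 2.00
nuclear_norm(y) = 0.76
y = u @ a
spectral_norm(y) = 0.46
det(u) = -0.14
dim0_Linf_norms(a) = [0.82, 0.82]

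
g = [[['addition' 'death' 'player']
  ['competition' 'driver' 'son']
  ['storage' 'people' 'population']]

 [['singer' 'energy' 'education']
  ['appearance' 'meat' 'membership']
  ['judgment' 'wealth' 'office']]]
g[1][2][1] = 'wealth'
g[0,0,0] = 'addition'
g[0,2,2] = 'population'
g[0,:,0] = ['addition', 'competition', 'storage']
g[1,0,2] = 'education'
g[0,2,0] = 'storage'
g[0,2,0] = 'storage'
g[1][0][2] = 'education'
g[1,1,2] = 'membership'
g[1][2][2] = 'office'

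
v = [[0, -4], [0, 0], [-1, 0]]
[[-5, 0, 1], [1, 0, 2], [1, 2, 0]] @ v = [[-1, 20], [-2, -4], [0, -4]]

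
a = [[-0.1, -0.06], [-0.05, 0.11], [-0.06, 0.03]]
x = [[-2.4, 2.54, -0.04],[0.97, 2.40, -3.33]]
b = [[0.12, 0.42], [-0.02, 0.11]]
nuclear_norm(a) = 0.26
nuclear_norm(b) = 0.50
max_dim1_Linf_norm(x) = 3.33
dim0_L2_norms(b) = [0.12, 0.43]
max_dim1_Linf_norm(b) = 0.42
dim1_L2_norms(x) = [3.49, 4.22]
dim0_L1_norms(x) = [3.37, 4.94, 3.37]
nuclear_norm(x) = 7.64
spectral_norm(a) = 0.13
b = x @ a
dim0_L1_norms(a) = [0.21, 0.2]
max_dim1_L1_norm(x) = 6.7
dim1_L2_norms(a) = [0.12, 0.12, 0.07]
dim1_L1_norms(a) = [0.16, 0.16, 0.09]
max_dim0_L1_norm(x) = 4.94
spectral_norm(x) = 4.45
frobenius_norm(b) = 0.45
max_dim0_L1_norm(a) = 0.21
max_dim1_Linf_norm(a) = 0.11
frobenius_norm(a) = 0.18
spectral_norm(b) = 0.45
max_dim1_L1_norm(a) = 0.16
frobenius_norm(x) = 5.48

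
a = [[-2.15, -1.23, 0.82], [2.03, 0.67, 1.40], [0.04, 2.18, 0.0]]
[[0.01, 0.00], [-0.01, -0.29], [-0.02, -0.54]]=a@[[0.0, 0.07], [-0.01, -0.25], [-0.0, -0.19]]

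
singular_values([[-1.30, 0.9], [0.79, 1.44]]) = [1.7, 1.52]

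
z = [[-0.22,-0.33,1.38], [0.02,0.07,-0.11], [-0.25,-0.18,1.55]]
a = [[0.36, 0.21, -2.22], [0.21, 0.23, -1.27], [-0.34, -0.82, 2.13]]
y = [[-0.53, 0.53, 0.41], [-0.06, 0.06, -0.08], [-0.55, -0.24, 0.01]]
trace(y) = -0.46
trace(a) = 2.72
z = y @ a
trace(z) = 1.40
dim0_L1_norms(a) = [0.91, 1.26, 5.62]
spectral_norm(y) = 0.89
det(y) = 0.05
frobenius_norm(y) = 1.05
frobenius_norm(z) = 2.14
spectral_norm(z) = 2.14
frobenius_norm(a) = 3.48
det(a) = 0.01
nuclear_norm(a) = 3.90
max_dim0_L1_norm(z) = 3.04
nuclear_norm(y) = 1.54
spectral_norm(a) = 3.46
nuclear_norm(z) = 2.27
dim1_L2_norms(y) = [0.85, 0.12, 0.6]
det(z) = 0.00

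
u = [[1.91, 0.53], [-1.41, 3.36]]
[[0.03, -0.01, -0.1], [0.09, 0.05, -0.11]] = u@[[0.01,-0.01,-0.04], [0.03,0.01,-0.05]]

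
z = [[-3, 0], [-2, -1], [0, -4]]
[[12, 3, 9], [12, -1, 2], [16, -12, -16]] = z@[[-4, -1, -3], [-4, 3, 4]]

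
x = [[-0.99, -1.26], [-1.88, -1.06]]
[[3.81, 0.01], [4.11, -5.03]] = x@ [[-0.86, 4.81], [-2.35, -3.79]]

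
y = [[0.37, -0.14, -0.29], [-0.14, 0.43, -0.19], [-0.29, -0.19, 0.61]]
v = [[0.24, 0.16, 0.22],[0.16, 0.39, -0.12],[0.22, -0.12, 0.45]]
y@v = [[0.00, 0.04, -0.03], [-0.01, 0.17, -0.17], [0.03, -0.19, 0.23]]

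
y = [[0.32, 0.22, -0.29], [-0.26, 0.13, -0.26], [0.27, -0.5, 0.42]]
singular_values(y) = [0.82, 0.45, 0.12]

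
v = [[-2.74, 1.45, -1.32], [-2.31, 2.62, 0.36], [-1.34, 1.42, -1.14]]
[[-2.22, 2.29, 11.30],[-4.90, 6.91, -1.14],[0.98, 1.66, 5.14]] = v @ [[2.68, -0.61, -3.95],[0.89, 1.88, -3.36],[-2.9, 1.6, -4.05]]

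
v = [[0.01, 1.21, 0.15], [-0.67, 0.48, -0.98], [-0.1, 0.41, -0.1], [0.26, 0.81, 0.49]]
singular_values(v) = [1.59, 1.32, 0.0]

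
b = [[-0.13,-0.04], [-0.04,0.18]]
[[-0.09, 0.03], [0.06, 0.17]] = b @ [[0.51,-0.53], [0.47,0.85]]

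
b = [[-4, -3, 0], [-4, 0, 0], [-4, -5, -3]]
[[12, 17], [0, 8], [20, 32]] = b @ [[0, -2], [-4, -3], [0, -3]]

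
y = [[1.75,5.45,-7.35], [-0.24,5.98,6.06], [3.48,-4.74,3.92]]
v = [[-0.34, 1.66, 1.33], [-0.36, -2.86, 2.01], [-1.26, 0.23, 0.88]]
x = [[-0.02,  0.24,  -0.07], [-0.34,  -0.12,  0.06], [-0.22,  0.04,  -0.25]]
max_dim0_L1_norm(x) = 0.58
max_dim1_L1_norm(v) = 5.23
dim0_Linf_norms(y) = [3.48, 5.98, 7.35]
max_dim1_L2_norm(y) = 9.32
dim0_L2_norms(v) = [1.35, 3.31, 2.57]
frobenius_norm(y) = 14.47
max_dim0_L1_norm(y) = 17.33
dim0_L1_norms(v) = [1.96, 4.75, 4.22]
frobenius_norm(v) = 4.41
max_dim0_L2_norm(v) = 3.31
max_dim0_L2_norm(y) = 10.3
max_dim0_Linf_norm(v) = 2.86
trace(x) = -0.39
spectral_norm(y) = 11.02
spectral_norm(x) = 0.42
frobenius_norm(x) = 0.56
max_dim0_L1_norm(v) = 4.75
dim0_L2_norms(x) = [0.41, 0.27, 0.27]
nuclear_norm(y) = 23.37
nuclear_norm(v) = 6.86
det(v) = -7.57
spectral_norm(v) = 3.60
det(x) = -0.02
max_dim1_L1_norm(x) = 0.52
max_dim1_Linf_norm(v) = 2.86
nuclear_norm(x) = 0.90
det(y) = 355.95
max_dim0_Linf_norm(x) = 0.34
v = x @ y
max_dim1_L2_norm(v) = 3.51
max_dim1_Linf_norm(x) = 0.34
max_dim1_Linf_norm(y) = 7.35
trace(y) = 11.65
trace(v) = -2.32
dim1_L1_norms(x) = [0.33, 0.52, 0.51]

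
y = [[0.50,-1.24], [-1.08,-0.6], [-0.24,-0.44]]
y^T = [[0.50, -1.08, -0.24], [-1.24, -0.6, -0.44]]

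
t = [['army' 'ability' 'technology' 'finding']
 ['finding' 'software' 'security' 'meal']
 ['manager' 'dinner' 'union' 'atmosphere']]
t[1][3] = 'meal'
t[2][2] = 'union'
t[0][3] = 'finding'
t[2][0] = 'manager'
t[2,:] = ['manager', 'dinner', 'union', 'atmosphere']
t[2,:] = ['manager', 'dinner', 'union', 'atmosphere']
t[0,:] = ['army', 'ability', 'technology', 'finding']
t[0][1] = 'ability'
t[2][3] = 'atmosphere'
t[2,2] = 'union'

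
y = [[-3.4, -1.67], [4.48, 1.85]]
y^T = [[-3.40, 4.48],  [-1.67, 1.85]]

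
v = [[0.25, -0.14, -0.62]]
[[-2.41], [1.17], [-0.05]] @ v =[[-0.60, 0.34, 1.49], [0.29, -0.16, -0.73], [-0.01, 0.01, 0.03]]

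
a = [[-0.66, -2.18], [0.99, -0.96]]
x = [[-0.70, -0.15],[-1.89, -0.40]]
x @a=[[0.31, 1.67], [0.85, 4.5]]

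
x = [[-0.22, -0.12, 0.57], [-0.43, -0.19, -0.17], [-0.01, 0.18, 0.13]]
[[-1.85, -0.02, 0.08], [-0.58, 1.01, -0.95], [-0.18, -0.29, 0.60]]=x @ [[1.92,  -1.55,  0.66], [0.82,  -1.06,  2.65], [-2.34,  -0.86,  0.96]]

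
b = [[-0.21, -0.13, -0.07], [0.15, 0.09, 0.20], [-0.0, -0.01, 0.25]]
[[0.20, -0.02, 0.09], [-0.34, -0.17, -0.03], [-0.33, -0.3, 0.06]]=b @ [[-0.79, 0.9, -0.81],  [0.48, -0.68, 0.5],  [-1.31, -1.22, 0.24]]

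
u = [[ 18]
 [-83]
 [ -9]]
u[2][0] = -9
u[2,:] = [-9]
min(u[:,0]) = -83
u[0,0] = 18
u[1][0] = -83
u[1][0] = -83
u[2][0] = -9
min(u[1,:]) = -83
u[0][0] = 18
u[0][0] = 18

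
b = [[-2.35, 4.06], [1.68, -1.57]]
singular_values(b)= [5.19, 0.6]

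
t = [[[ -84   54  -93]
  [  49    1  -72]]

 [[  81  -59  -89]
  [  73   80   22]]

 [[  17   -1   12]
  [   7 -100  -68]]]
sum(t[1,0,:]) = -67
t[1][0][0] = 81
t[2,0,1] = -1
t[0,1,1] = 1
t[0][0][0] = -84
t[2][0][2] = 12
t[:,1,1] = [1, 80, -100]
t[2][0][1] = -1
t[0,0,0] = -84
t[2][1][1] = -100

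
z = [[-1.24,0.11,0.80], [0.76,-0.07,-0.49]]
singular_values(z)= [1.74, 0.0]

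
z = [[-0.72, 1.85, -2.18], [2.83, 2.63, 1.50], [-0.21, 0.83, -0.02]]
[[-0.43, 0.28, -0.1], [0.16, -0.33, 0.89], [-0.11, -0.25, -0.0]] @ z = [[1.12, -0.14, 1.36], [-1.24, 0.17, -0.86], [-0.63, -0.86, -0.14]]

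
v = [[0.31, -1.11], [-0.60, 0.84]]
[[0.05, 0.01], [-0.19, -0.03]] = v @[[0.41, 0.07], [0.07, 0.01]]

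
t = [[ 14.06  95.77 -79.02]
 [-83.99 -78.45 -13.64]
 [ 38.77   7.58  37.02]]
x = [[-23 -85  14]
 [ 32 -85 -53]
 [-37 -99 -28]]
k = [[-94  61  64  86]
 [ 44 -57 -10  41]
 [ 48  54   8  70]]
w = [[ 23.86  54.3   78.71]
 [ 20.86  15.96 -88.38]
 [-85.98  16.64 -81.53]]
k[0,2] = 64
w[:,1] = [54.3, 15.96, 16.64]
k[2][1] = 54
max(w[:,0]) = 23.86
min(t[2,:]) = 7.58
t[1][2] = -13.64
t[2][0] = 38.77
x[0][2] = 14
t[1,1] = -78.45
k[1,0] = 44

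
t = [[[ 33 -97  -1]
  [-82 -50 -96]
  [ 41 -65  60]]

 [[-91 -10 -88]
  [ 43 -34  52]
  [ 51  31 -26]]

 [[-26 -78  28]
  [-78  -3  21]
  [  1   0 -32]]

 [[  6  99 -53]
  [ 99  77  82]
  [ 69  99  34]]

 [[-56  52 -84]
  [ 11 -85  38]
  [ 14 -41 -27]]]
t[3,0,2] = -53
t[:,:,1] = [[-97, -50, -65], [-10, -34, 31], [-78, -3, 0], [99, 77, 99], [52, -85, -41]]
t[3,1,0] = 99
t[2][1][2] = 21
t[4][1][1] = -85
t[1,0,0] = -91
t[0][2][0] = 41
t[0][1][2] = -96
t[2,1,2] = 21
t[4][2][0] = 14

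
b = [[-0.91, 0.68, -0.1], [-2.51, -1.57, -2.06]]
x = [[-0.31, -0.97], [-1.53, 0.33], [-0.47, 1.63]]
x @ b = [[2.72, 1.31, 2.03], [0.56, -1.56, -0.53], [-3.66, -2.88, -3.31]]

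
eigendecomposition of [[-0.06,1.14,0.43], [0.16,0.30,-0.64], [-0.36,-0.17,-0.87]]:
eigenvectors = [[0.79+0.00j, (0.79-0j), 0.75+0.00j],[(-0.34+0.13j), (-0.34-0.13j), (0.62+0j)],[(-0.24+0.43j), -0.24-0.43j, -0.23+0.00j]]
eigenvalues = [(-0.68+0.42j), (-0.68-0.42j), (0.74+0j)]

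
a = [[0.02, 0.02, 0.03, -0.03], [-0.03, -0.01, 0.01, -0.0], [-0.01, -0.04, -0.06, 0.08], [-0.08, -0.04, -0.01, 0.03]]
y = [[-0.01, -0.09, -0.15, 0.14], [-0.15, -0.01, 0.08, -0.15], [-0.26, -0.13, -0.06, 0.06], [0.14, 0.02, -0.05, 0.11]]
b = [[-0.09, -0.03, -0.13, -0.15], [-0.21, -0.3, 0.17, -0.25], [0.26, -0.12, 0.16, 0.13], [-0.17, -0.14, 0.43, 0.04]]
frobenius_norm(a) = 0.16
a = b @ y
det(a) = -0.00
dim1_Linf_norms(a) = [0.03, 0.03, 0.08, 0.08]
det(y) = 0.00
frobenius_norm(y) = 0.48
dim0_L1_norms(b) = [0.73, 0.59, 0.89, 0.57]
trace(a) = -0.02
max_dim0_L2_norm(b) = 0.51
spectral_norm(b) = 0.61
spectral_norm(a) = 0.14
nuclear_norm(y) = 0.72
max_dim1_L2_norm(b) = 0.48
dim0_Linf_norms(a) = [0.08, 0.04, 0.06, 0.08]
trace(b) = -0.19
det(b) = 0.00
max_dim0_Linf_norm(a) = 0.08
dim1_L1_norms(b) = [0.4, 0.93, 0.67, 0.78]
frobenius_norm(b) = 0.80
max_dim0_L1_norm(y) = 0.56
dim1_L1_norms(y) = [0.39, 0.39, 0.51, 0.32]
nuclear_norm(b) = 1.30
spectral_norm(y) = 0.36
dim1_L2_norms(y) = [0.22, 0.23, 0.3, 0.19]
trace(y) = 0.03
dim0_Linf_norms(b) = [0.26, 0.3, 0.43, 0.25]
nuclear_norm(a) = 0.22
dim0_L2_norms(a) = [0.09, 0.06, 0.07, 0.09]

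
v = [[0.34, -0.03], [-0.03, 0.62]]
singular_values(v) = [0.62, 0.34]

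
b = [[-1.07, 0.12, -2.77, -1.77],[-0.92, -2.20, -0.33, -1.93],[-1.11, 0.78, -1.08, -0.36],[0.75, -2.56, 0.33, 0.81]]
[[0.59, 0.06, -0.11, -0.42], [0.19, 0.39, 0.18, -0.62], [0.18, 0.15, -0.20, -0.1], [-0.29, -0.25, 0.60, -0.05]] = b @ [[0.05,-0.23,0.07,0.09], [0.06,0.01,-0.19,0.10], [-0.12,0.15,-0.06,0.02], [-0.17,-0.13,0.10,0.16]]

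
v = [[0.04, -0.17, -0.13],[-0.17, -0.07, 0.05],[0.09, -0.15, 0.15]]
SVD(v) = [[0.59, 0.73, 0.33], [0.06, -0.45, 0.89], [0.8, -0.51, -0.31]] @ diag([0.2456389097403416, 0.20400839751381447, 0.18666038617077232]) @ [[0.35, -0.92, 0.19], [0.3, -0.08, -0.95], [-0.89, -0.39, -0.24]]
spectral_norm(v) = 0.25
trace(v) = 0.12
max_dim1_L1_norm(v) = 0.39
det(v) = -0.01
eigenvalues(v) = [(-0.2+0j), (0.16+0.15j), (0.16-0.15j)]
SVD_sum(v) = [[0.05,-0.13,0.03], [0.0,-0.01,0.0], [0.07,-0.18,0.04]] + [[0.04, -0.01, -0.14], [-0.03, 0.01, 0.09], [-0.03, 0.01, 0.10]] + [[-0.06, -0.02, -0.02], [-0.15, -0.07, -0.04], [0.05, 0.02, 0.01]]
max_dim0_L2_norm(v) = 0.24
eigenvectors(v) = [[-0.63+0.00j, 0.02-0.56j, 0.02+0.56j], [(-0.76+0j), 0.06+0.38j, 0.06-0.38j], [(-0.16+0j), (-0.73+0j), -0.73-0.00j]]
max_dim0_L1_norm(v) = 0.39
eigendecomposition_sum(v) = [[(-0.07-0j), -0.10+0.00j, (-0.01+0j)], [-0.08-0.00j, -0.13+0.00j, -0.01+0.00j], [(-0.02-0j), (-0.03+0j), (-0+0j)]] + [[0.06+0.04j, (-0.03-0.05j), -0.06+0.06j], [-0.04-0.02j, (0.03+0.03j), 0.03-0.05j], [0.05-0.07j, (-0.06+0.05j), (0.08+0.07j)]] + [[(0.06-0.04j), -0.03+0.05j, (-0.06-0.06j)], [-0.04+0.02j, 0.03-0.03j, 0.03+0.05j], [0.05+0.07j, (-0.06-0.05j), (0.08-0.07j)]]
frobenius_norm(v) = 0.37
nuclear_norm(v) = 0.64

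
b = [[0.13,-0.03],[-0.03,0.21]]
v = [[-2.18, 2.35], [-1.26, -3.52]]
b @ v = [[-0.25, 0.41], [-0.2, -0.81]]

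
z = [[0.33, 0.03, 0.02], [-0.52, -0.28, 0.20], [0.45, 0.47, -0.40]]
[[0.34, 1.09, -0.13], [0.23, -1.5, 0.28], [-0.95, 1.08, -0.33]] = z @ [[1.16, 3.28, -0.28], [-2.19, -0.16, -0.81], [1.1, 0.79, -0.44]]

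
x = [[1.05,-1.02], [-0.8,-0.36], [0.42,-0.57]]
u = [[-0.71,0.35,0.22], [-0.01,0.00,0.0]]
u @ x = [[-0.93, 0.47], [-0.01, 0.01]]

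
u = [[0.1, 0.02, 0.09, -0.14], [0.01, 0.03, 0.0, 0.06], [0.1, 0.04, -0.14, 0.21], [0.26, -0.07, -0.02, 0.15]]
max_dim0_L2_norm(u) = 0.3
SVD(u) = [[0.18,  0.74,  -0.65,  0.05],[-0.12,  -0.1,  -0.23,  -0.96],[-0.66,  -0.38,  -0.59,  0.27],[-0.72,  0.55,  0.42,  -0.07]] @ diag([0.3864105879862053, 0.23759548064783834, 0.07822387684679233, 0.0389393137964127]) @ [[-0.61, 0.06, 0.32, -0.72],[0.75, -0.18, 0.46, -0.45],[-0.22, -0.93, 0.2, 0.20],[0.13, -0.31, -0.81, -0.49]]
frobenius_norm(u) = 0.46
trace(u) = 0.14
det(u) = -0.00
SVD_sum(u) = [[-0.04, 0.0, 0.02, -0.05], [0.03, -0.00, -0.02, 0.03], [0.16, -0.02, -0.08, 0.18], [0.17, -0.02, -0.09, 0.2]] + [[0.13, -0.03, 0.08, -0.08], [-0.02, 0.0, -0.01, 0.01], [-0.07, 0.02, -0.04, 0.04], [0.10, -0.02, 0.06, -0.06]] + [[0.01,0.05,-0.01,-0.01], [0.00,0.02,-0.00,-0.0], [0.01,0.04,-0.01,-0.01], [-0.01,-0.03,0.01,0.01]] + [[0.0, -0.00, -0.0, -0.0], [-0.0, 0.01, 0.03, 0.02], [0.00, -0.00, -0.01, -0.01], [-0.0, 0.0, 0.00, 0.0]]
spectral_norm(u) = 0.39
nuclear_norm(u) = 0.74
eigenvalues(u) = [(0.08+0.16j), (0.08-0.16j), (-0.11+0j), (0.08+0j)]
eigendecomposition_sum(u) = [[0.04+0.08j, (0.01-0.03j), (0.03+0.01j), (-0.06+0.02j)], [(-0.02-0.05j), -0.01+0.02j, -0.02-0.01j, 0.04-0.01j], [(0.04-0.12j), (-0.05+0.02j), (-0.02-0.04j), 0.08+0.04j], [(0.11-0.12j), (-0.07-0.01j), (-0-0.06j), (0.07+0.1j)]] + [[0.04-0.08j, (0.01+0.03j), 0.03-0.01j, -0.06-0.02j], [-0.02+0.05j, -0.01-0.02j, -0.02+0.01j, (0.04+0.01j)], [(0.04+0.12j), -0.05-0.02j, (-0.02+0.04j), (0.08-0.04j)], [(0.11+0.12j), (-0.07+0.01j), (-0+0.06j), (0.07-0.1j)]] + [[(0.01+0j), -0.02+0.00j, (0.03+0j), -0.02+0.00j], [0j, (-0.01+0j), 0.01+0.00j, (-0.01+0j)], [-0.03-0.00j, 0.08-0.00j, (-0.13-0j), (0.07-0j)], [(-0.01-0j), (0.02-0j), -0.04-0.00j, (0.02-0j)]] + [[0.01-0.00j, 0.01-0.00j, -0j, -0.00+0.00j], [0.05-0.00j, (0.06-0j), 0.02-0.00j, -0.02+0.00j], [(0.06-0j), (0.06-0j), (0.02-0j), -0.02+0.00j], [0.04-0.00j, 0.05-0.00j, (0.02-0j), (-0.01+0j)]]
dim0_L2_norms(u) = [0.3, 0.09, 0.17, 0.3]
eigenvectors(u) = [[-0.12+0.36j, (-0.12-0.36j), -0.22+0.00j, -0.08+0.00j], [0.10-0.23j, 0.10+0.23j, -0.10+0.00j, (-0.61+0j)], [(0.48-0.22j), (0.48+0.22j), (0.93+0j), (-0.62+0j)], [(0.72+0j), 0.72-0.00j, (0.26+0j), -0.49+0.00j]]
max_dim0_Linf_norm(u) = 0.26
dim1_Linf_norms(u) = [0.14, 0.06, 0.21, 0.26]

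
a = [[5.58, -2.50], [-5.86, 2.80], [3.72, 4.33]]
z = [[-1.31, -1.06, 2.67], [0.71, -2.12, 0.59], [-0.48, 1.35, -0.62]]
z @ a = [[8.83,11.87], [18.58,-5.16], [-12.9,2.30]]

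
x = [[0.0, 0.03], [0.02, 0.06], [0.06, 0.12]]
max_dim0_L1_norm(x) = 0.21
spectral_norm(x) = 0.15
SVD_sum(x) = [[0.01,0.02], [0.03,0.06], [0.05,0.12]] + [[-0.01, 0.01], [-0.01, 0.00], [0.01, -0.0]]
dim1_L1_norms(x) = [0.03, 0.08, 0.18]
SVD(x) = [[-0.18, -0.83], [-0.42, -0.43], [-0.89, 0.37]] @ diag([0.15059135362444556, 0.014907857443549367]) @ [[-0.41, -0.91], [0.91, -0.41]]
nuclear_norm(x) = 0.17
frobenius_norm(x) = 0.15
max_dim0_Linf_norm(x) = 0.12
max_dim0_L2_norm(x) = 0.14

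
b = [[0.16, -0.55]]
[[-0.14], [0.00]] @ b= [[-0.02, 0.08], [0.00, 0.0]]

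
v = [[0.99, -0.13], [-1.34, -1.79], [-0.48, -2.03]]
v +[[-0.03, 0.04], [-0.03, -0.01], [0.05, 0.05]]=[[0.96, -0.09], [-1.37, -1.80], [-0.43, -1.98]]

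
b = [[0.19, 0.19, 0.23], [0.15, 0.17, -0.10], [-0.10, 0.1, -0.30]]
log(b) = [[1.10, -2.37, 5.42], [-1.44, 0.52, -3.87], [-2.72, 3.04, -6.22]]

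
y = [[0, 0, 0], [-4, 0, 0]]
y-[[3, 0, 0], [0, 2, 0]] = [[-3, 0, 0], [-4, -2, 0]]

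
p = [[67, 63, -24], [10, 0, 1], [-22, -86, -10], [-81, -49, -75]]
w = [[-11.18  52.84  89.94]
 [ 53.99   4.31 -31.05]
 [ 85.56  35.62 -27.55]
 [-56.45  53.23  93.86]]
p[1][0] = 10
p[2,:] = [-22, -86, -10]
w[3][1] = 53.23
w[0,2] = 89.94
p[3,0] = -81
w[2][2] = -27.55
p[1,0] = 10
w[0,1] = 52.84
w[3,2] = 93.86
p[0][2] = -24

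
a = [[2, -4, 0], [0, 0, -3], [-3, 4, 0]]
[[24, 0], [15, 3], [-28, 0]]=a@[[4, 0], [-4, 0], [-5, -1]]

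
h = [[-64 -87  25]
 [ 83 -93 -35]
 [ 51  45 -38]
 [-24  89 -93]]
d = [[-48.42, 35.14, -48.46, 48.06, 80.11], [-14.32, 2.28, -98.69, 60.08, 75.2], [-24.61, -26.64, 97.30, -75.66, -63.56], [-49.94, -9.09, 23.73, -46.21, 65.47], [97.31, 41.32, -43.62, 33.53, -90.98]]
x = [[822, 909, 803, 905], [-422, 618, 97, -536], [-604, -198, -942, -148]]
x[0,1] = 909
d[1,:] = [-14.32, 2.28, -98.69, 60.08, 75.2]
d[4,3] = 33.53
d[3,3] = -46.21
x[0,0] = 822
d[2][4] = -63.56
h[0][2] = 25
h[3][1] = 89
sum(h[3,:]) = -28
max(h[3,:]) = 89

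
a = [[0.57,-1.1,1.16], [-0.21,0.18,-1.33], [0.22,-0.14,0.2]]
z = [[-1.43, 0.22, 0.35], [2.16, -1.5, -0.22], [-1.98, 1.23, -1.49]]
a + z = [[-0.86, -0.88, 1.51], [1.95, -1.32, -1.55], [-1.76, 1.09, -1.29]]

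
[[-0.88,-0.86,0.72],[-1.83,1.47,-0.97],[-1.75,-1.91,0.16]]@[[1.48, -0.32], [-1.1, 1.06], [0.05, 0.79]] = [[-0.32,-0.06], [-4.37,1.38], [-0.48,-1.34]]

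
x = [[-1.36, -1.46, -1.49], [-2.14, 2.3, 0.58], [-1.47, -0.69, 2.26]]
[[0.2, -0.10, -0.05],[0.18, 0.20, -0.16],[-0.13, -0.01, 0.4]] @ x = [[0.02, -0.49, -0.47], [-0.44, 0.31, -0.51], [-0.39, -0.11, 1.09]]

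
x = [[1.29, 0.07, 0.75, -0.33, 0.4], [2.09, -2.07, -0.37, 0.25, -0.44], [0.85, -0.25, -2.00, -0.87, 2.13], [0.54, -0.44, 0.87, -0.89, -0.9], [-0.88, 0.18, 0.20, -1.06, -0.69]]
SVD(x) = [[-0.19, 0.21, -0.34, 0.80, 0.40],[-0.61, 0.66, 0.18, -0.35, 0.22],[-0.72, -0.58, -0.35, -0.10, -0.12],[0.06, 0.43, -0.61, -0.03, -0.66],[0.28, -0.02, -0.60, -0.47, 0.58]] @ diag([3.5673454413809003, 3.059379279605443, 1.6752256470865432, 1.4225905384852913, 0.000341372808959705]) @ [[-0.65, 0.41, 0.46, 0.05, -0.44],[0.46, -0.45, 0.47, 0.08, -0.59],[-0.09, -0.09, -0.16, 0.98, -0.0],[0.44, 0.51, 0.57, 0.18, 0.43],[0.4, 0.6, -0.46, 0.02, -0.52]]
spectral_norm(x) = 3.57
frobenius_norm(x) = 5.19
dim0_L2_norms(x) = [2.8, 2.14, 2.34, 1.69, 2.49]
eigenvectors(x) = [[(-0.48-0.07j),-0.48+0.07j,-0.40+0.00j,0.13+0.00j,0j], [-0.59+0.00j,-0.59-0.00j,(-0.6+0j),(-0.57+0j),(0.79+0j)], [0.39-0.06j,(0.39+0.06j),(0.46+0j),-0.71+0.00j,(-0.01+0j)], [(-0.11-0.05j),(-0.11+0.05j),-0.02+0.00j,0.28+0.00j,0.54+0.00j], [0.51-0.02j,(0.51+0.02j),(0.52+0j),(0.29+0j),(0.31+0j)]]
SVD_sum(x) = [[0.44, -0.27, -0.30, -0.03, 0.30], [1.42, -0.88, -0.99, -0.11, 0.96], [1.67, -1.04, -1.17, -0.13, 1.14], [-0.14, 0.09, 0.1, 0.01, -0.1], [-0.65, 0.4, 0.45, 0.05, -0.44]] + [[0.30, -0.3, 0.31, 0.05, -0.39], [0.92, -0.91, 0.95, 0.15, -1.19], [-0.81, 0.81, -0.84, -0.14, 1.05], [0.61, -0.60, 0.63, 0.1, -0.79], [-0.03, 0.03, -0.03, -0.0, 0.04]] + [[0.05, 0.05, 0.09, -0.56, 0.0], [-0.03, -0.03, -0.05, 0.30, -0.0], [0.05, 0.05, 0.09, -0.57, 0.00], [0.09, 0.09, 0.16, -1.0, 0.00], [0.09, 0.09, 0.16, -0.98, 0.00]] + [[0.50,0.58,0.65,0.21,0.49], [-0.22,-0.25,-0.28,-0.09,-0.21], [-0.06,-0.07,-0.08,-0.03,-0.06], [-0.02,-0.02,-0.02,-0.01,-0.02], [-0.30,-0.34,-0.38,-0.12,-0.29]] + [[0.00, 0.00, -0.00, 0.0, -0.00], [0.00, 0.00, -0.00, 0.00, -0.0], [-0.0, -0.0, 0.00, -0.00, 0.0], [-0.00, -0.00, 0.0, -0.00, 0.00], [0.00, 0.00, -0.00, 0.0, -0.00]]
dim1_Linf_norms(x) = [1.29, 2.09, 2.13, 0.9, 1.06]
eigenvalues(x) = [(0.3+0.23j), (0.3-0.23j), (0.01+0j), (-2.9+0j), (-2.07+0j)]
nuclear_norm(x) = 9.72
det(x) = 0.01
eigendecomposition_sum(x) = [[(0.7-2.2j), -0.04-0.79j, 0.24+0.18j, -0.10+2.72j, (0.28-2.68j)], [(0.43-2.77j), (-0.2-0.94j), 0.32+0.17j, 0.39+3.29j, -0.16-3.28j], [0.01+1.89j, (0.23+0.6j), (-0.23-0.08j), (-0.61-2.14j), (0.46+2.16j)], [0.30-0.47j, 0.04-0.19j, 0.04+0.06j, (-0.19+0.63j), (0.23-0.61j)], [-0.30+2.40j, 0.19+0.81j, -0.28-0.14j, (-0.42-2.83j), 0.22+2.82j]] + [[0.70+2.20j, (-0.04+0.79j), 0.24-0.18j, -0.10-2.72j, (0.28+2.68j)], [(0.43+2.77j), (-0.2+0.94j), 0.32-0.17j, (0.39-3.29j), (-0.16+3.28j)], [(0.01-1.89j), (0.23-0.6j), (-0.23+0.08j), (-0.61+2.14j), 0.46-2.16j], [(0.3+0.47j), 0.04+0.19j, (0.04-0.06j), -0.19-0.63j, 0.23+0.61j], [-0.30-2.40j, (0.19-0.81j), -0.28+0.14j, -0.42+2.83j, 0.22-2.82j]] + [[(0.05+0j), (0.03+0j), (-0.02+0j), -0.09-0.00j, (0.08+0j)], [0.08+0.00j, 0.04+0.00j, (-0.02+0j), (-0.13-0j), 0.11+0.00j], [-0.06-0.00j, -0.03-0.00j, 0.02-0.00j, 0.10+0.00j, -0.09-0.00j], [0.00+0.00j, 0j, -0.00+0.00j, (-0-0j), 0j], [-0.07-0.00j, -0.04-0.00j, (0.02-0j), 0.11+0.00j, -0.10-0.00j]] + [[(-0.16-0j), 0.13-0.00j, 0.28-0.00j, -0.04+0.00j, (-0.24-0j)],  [0.72+0.00j, -0.55+0.00j, (-1.24+0j), 0.19-0.00j, (1.04+0j)],  [0.90+0.00j, (-0.69+0j), (-1.55+0j), (0.24-0j), (1.29+0j)],  [-0.35-0.00j, (0.27-0j), (0.61-0j), (-0.1+0j), (-0.51-0j)],  [-0.37-0.00j, (0.29-0j), 0.65-0.00j, -0.10+0.00j, (-0.54-0j)]] + [[0.00-0.00j, -0.00-0.00j, 0.00-0.00j, (-0+0j), -0.00-0.00j], [(0.42-0j), -1.16-0.00j, (0.25-0j), (-0.59+0j), -1.27-0.00j], [(-0+0j), 0.01+0.00j, -0.00+0.00j, 0.01-0.00j, 0.01+0.00j], [(0.29-0j), -0.79-0.00j, (0.17-0j), (-0.4+0j), -0.86-0.00j], [0.17-0.00j, (-0.46-0j), 0.10-0.00j, -0.23+0.00j, (-0.5-0j)]]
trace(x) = -4.36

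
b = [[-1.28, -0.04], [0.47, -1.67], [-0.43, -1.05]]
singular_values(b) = [1.98, 1.41]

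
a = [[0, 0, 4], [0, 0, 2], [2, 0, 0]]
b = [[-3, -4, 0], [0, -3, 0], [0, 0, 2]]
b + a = [[-3, -4, 4], [0, -3, 2], [2, 0, 2]]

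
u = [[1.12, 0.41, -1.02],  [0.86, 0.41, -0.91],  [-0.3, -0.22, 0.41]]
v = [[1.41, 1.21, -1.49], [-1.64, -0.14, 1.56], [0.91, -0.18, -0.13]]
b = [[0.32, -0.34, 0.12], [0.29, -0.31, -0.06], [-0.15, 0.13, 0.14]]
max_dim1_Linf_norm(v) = 1.64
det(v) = 1.25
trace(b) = 0.15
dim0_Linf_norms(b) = [0.32, 0.34, 0.14]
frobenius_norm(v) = 3.42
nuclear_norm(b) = 0.87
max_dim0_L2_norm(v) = 2.35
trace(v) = 1.14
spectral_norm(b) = 0.66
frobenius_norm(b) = 0.69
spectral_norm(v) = 3.26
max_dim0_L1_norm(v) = 3.96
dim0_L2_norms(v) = [2.35, 1.23, 2.16]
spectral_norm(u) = 2.12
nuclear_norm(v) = 4.61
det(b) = -0.00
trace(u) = 1.94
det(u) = -0.00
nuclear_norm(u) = 2.26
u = b @ v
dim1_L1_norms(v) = [4.11, 3.34, 1.22]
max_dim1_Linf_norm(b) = 0.34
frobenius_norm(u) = 2.12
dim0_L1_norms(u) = [2.28, 1.04, 2.34]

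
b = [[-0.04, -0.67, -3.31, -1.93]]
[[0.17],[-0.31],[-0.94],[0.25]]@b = [[-0.01, -0.11, -0.56, -0.33], [0.01, 0.21, 1.03, 0.60], [0.04, 0.63, 3.11, 1.81], [-0.01, -0.17, -0.83, -0.48]]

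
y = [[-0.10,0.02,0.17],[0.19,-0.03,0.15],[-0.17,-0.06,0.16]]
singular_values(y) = [0.3, 0.25, 0.06]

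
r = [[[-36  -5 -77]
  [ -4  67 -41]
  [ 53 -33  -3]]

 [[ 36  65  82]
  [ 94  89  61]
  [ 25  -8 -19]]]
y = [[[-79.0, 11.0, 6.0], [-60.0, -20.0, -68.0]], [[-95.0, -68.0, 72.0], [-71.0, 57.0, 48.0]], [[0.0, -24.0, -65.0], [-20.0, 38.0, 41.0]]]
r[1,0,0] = 36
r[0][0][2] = -77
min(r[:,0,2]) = -77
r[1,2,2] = -19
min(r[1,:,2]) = -19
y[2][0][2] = -65.0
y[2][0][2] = -65.0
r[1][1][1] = 89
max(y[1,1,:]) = 57.0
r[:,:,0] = [[-36, -4, 53], [36, 94, 25]]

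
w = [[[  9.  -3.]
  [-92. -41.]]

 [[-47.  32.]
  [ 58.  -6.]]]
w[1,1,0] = 58.0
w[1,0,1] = 32.0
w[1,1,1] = -6.0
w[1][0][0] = -47.0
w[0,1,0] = -92.0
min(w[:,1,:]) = -92.0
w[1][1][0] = 58.0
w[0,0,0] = 9.0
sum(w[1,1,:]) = 52.0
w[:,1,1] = [-41.0, -6.0]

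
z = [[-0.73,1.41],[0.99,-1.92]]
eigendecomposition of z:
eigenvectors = [[0.89, -0.59], [0.46, 0.81]]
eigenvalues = [-0.0, -2.65]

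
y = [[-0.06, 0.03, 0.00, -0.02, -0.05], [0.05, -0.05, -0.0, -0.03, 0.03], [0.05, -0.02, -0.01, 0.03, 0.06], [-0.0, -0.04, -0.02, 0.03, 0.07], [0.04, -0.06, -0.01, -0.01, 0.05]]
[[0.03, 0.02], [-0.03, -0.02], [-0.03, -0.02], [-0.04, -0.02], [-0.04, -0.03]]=y @[[-0.01, -0.0], [0.52, 0.31], [0.01, 0.01], [0.01, 0.01], [-0.25, -0.15]]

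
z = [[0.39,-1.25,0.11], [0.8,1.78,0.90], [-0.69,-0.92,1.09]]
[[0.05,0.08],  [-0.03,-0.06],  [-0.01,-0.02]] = z @[[0.04, 0.06], [-0.03, -0.05], [-0.01, -0.02]]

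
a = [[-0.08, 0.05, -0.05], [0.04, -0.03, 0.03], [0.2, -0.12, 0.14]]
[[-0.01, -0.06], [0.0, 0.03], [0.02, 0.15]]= a @ [[0.12,0.91],[0.02,0.12],[-0.02,-0.14]]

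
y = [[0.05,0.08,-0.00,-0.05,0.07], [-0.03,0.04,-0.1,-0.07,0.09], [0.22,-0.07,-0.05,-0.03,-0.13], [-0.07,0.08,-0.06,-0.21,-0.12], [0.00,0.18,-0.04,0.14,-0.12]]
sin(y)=[[0.05, 0.08, 0.00, -0.05, 0.07], [-0.03, 0.04, -0.10, -0.07, 0.09], [0.22, -0.07, -0.05, -0.03, -0.13], [-0.07, 0.08, -0.06, -0.21, -0.12], [0.0, 0.18, -0.04, 0.14, -0.12]]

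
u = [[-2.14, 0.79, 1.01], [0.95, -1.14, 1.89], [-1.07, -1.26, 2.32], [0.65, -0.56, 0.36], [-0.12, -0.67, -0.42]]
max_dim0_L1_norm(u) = 6.0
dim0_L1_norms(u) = [4.93, 4.42, 6.0]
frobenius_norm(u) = 4.65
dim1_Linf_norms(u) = [2.14, 1.89, 2.32, 0.65, 0.67]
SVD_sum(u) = [[-0.33, -0.45, 1.05], [-0.51, -0.69, 1.62], [-0.79, -1.06, 2.49], [-0.1, -0.13, 0.31], [0.02, 0.03, -0.08]] + [[-1.89, 1.07, -0.14], [1.31, -0.74, 0.10], [-0.14, 0.08, -0.01], [0.75, -0.42, 0.06], [0.17, -0.10, 0.01]] + [[0.09, 0.16, 0.1], [0.15, 0.29, 0.17], [-0.14, -0.28, -0.16], [-0.0, -0.00, -0.00], [-0.32, -0.60, -0.36]]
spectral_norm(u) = 3.59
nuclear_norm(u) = 7.34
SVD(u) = [[-0.33, -0.78, 0.22],[-0.51, 0.54, 0.39],[-0.79, -0.06, -0.37],[-0.1, 0.31, -0.01],[0.02, 0.07, -0.81]] @ diag([3.5885198555949946, 2.800238654398199, 0.948413793876196]) @ [[0.28, 0.38, -0.88], [0.87, -0.49, 0.06], [0.41, 0.79, 0.46]]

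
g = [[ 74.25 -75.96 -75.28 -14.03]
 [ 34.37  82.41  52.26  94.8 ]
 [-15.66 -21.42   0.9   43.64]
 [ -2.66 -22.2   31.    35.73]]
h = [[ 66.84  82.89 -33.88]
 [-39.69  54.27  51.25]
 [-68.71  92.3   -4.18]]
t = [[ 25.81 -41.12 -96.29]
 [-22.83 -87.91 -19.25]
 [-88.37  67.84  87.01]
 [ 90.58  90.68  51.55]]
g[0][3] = -14.03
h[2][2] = -4.18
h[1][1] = 54.27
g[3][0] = -2.66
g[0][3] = -14.03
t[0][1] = -41.12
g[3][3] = 35.73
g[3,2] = 31.0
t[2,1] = 67.84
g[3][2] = 31.0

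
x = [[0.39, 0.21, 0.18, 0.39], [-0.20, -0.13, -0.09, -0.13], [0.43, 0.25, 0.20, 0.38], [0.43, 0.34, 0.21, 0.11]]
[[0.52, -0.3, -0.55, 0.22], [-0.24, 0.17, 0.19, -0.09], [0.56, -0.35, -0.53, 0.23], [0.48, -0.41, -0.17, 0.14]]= x @ [[0.77, -0.13, -0.85, 0.27], [-0.56, -0.18, 1.0, 0.06], [1.56, -1.48, -0.17, -0.14], [0.15, 0.13, -1.01, 0.33]]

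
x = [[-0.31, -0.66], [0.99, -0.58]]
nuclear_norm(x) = 1.87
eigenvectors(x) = [[(0.11+0.62j), (0.11-0.62j)], [0.77+0.00j, (0.77-0j)]]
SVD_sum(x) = [[0.09, -0.06], [0.95, -0.64]] + [[-0.4,-0.6], [0.04,0.06]]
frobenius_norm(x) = 1.36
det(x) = 0.83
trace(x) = -0.89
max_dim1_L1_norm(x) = 1.57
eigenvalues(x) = [(-0.44+0.8j), (-0.44-0.8j)]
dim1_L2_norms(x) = [0.73, 1.15]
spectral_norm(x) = 1.15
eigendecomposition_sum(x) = [[(-0.16+0.44j), (-0.33-0.18j)],[0.50+0.28j, -0.29+0.36j]] + [[-0.15-0.44j, -0.33+0.18j],  [0.50-0.28j, -0.29-0.36j]]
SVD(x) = [[0.1, 1.00], [1.00, -0.1]] @ diag([1.1505533794236777, 0.7241732673171211]) @ [[0.83, -0.56],[-0.56, -0.83]]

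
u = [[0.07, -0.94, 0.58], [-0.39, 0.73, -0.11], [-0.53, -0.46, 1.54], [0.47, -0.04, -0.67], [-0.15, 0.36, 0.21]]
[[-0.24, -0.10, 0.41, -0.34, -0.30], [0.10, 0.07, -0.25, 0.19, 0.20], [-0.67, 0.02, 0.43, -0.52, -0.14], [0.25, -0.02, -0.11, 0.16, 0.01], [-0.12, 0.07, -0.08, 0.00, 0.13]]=u@[[-0.33, 0.12, -0.03, -0.11, 0.18], [-0.13, 0.18, -0.33, 0.15, 0.39], [-0.59, 0.11, 0.17, -0.33, 0.09]]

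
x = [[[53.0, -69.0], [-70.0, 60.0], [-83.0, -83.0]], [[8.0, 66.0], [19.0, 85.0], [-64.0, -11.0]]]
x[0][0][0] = 53.0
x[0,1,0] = -70.0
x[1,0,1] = 66.0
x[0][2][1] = -83.0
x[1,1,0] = 19.0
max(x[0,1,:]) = 60.0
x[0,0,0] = 53.0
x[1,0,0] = 8.0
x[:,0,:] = [[53.0, -69.0], [8.0, 66.0]]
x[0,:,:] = [[53.0, -69.0], [-70.0, 60.0], [-83.0, -83.0]]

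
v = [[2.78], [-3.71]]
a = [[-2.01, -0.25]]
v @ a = [[-5.59, -0.7], [7.46, 0.93]]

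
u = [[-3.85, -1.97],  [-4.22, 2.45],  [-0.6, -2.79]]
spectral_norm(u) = 5.75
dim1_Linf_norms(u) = [3.85, 4.22, 2.79]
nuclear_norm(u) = 9.94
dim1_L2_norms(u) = [4.32, 4.88, 2.85]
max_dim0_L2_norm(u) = 5.74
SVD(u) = [[-0.64, 0.53], [-0.76, -0.51], [-0.07, 0.67]] @ diag([5.750366446929894, 4.194244356975743]) @ [[1.0,-0.07], [-0.07,-1.0]]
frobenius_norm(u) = 7.12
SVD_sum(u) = [[-3.69, 0.26], [-4.37, 0.31], [-0.40, 0.03]] + [[-0.16, -2.23], [0.15, 2.14], [-0.20, -2.82]]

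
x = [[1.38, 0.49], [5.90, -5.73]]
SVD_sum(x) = [[0.48, -0.46], [5.97, -5.65]] + [[0.9, 0.95], [-0.07, -0.08]]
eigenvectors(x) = [[0.79, -0.07], [0.62, 1.00]]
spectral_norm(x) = 8.25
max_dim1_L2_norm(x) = 8.22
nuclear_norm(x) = 9.56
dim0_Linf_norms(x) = [5.9, 5.73]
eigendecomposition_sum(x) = [[1.68, 0.11], [1.32, 0.09]] + [[-0.30, 0.38],[4.58, -5.82]]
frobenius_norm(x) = 8.35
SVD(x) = [[-0.08,-1.0], [-1.0,0.08]] @ diag([8.250726663985574, 1.308781691573304]) @ [[-0.73, 0.69], [-0.69, -0.73]]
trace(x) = -4.35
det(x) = -10.80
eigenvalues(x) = [1.77, -6.12]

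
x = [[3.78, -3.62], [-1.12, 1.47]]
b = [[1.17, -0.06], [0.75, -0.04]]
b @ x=[[4.49, -4.32], [2.88, -2.77]]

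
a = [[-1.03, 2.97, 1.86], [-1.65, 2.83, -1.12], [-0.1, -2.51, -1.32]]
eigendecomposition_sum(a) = [[(-0.51-0j), (1.2-0j), -0.56+0.00j], [-1.07-0.00j, 2.51-0.00j, (-1.18+0j)], [(0.67+0j), -1.58+0.00j, 0.74+0.00j]] + [[-0.26+1.16j, 0.89+0.22j, 1.21+1.23j], [-0.29+0.21j, (0.16+0.23j), (0.03+0.52j)], [-0.39-0.60j, -0.46+0.29j, -1.03+0.00j]] + [[(-0.26-1.16j), 0.89-0.22j, (1.21-1.23j)], [(-0.29-0.21j), 0.16-0.23j, 0.03-0.52j], [-0.39+0.60j, -0.46-0.29j, (-1.03-0j)]]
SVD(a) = [[-0.67, 0.38, 0.64], [-0.54, -0.84, -0.08], [0.50, -0.40, 0.77]] @ diag([5.203630851528915, 2.409388264870019, 0.7048220698325908]) @ [[0.30,-0.92,-0.25], [0.43,-0.11,0.9], [-0.85,-0.37,0.36]]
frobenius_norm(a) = 5.78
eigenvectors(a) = [[(-0.37+0j), (-0.83+0j), (-0.83-0j)], [-0.79+0.00j, (-0.19-0.17j), (-0.19+0.17j)], [0.49+0.00j, 0.35-0.35j, 0.35+0.35j]]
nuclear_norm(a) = 8.32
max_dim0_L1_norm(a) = 8.31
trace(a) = 0.48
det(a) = 8.84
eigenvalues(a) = [(2.75+0j), (-1.13+1.39j), (-1.13-1.39j)]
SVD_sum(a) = [[-1.04,3.23,0.89],[-0.83,2.59,0.71],[0.77,-2.41,-0.66]] + [[0.39, -0.1, 0.81],  [-0.87, 0.22, -1.81],  [-0.41, 0.1, -0.86]] + [[-0.38, -0.17, 0.16], [0.05, 0.02, -0.02], [-0.46, -0.2, 0.20]]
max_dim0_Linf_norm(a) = 2.97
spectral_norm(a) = 5.20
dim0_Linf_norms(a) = [1.65, 2.97, 1.86]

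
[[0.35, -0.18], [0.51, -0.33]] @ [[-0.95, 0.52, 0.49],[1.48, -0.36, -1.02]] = [[-0.60, 0.25, 0.36], [-0.97, 0.38, 0.59]]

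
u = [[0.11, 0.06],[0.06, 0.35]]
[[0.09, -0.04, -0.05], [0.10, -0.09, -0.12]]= u @ [[0.75, -0.27, -0.27], [0.16, -0.20, -0.29]]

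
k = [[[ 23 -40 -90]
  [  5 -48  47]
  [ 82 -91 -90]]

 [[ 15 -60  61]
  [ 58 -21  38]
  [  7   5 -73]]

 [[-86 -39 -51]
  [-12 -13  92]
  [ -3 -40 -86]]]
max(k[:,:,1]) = 5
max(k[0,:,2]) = 47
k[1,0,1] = -60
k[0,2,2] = -90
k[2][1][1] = -13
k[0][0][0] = 23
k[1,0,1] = -60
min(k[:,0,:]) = -90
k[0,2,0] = 82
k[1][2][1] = 5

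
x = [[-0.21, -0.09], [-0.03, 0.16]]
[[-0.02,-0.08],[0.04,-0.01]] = x @ [[-0.03, 0.37], [0.26, 0.01]]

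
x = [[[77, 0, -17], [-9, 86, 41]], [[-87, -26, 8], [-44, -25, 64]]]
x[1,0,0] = -87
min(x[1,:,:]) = -87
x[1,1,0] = -44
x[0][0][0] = 77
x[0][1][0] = -9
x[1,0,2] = 8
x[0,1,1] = 86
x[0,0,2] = -17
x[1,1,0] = -44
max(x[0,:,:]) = 86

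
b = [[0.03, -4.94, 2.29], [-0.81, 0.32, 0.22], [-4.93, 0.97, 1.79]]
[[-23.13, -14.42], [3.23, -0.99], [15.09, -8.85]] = b @ [[-3.37, 1.14], [3.41, 1.67], [-2.70, -2.71]]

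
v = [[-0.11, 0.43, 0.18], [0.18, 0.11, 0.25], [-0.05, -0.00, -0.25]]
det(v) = 0.02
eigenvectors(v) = [[-0.73, -0.71, -0.71], [-0.68, 0.55, -0.14], [0.07, -0.45, 0.69]]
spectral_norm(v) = 0.53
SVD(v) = [[-0.83, 0.55, -0.07],[-0.46, -0.63, 0.63],[0.30, 0.55, 0.78]] @ diag([0.532906207512008, 0.3267012891637201, 0.10333073915312882]) @ [[-0.01, -0.77, -0.64], [-0.61, 0.51, -0.6], [0.79, 0.39, -0.48]]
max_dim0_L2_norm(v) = 0.44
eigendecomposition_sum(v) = [[0.08, 0.22, 0.13], [0.08, 0.20, 0.12], [-0.01, -0.02, -0.01]] + [[-0.14, 0.14, -0.12], [0.11, -0.11, 0.09], [-0.09, 0.09, -0.08]] + [[-0.05, 0.07, 0.17], [-0.01, 0.01, 0.03], [0.05, -0.07, -0.16]]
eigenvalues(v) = [0.28, -0.33, -0.2]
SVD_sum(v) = [[0.01, 0.34, 0.28], [0.00, 0.19, 0.16], [-0.00, -0.12, -0.10]] + [[-0.11, 0.09, -0.11],[0.13, -0.10, 0.12],[-0.11, 0.09, -0.11]] + [[-0.01, -0.0, 0.0], [0.05, 0.02, -0.03], [0.06, 0.03, -0.04]]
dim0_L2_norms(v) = [0.22, 0.44, 0.4]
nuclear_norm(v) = 0.96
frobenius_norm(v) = 0.63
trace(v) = -0.25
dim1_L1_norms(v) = [0.72, 0.54, 0.3]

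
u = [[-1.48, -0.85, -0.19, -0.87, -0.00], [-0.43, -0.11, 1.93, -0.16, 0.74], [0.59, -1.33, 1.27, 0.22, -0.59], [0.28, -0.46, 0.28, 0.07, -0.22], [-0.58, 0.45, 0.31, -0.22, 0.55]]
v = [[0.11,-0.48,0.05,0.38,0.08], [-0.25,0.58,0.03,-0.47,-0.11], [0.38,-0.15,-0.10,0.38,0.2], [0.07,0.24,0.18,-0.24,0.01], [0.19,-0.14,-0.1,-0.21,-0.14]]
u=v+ [[-1.59, -0.37, -0.24, -1.25, -0.08], [-0.18, -0.69, 1.90, 0.31, 0.85], [0.21, -1.18, 1.37, -0.16, -0.79], [0.21, -0.70, 0.10, 0.31, -0.23], [-0.77, 0.59, 0.41, -0.01, 0.69]]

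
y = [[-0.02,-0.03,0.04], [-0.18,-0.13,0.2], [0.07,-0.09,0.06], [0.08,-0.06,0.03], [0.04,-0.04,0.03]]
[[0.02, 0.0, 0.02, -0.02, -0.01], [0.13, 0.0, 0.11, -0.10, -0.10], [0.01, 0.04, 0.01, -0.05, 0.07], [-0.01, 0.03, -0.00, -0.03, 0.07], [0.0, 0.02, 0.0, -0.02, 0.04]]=y @[[-0.33, 0.13, -0.35, -0.09, 0.72], [-0.15, -0.49, -0.43, 0.11, -0.18], [0.28, -0.19, -0.02, -0.50, 0.02]]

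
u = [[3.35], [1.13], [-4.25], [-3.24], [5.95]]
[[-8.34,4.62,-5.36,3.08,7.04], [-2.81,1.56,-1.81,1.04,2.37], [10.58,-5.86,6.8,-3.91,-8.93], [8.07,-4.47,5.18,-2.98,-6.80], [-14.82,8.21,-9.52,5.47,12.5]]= u @ [[-2.49, 1.38, -1.60, 0.92, 2.1]]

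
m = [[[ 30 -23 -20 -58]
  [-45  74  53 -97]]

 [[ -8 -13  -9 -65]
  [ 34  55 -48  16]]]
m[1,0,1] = -13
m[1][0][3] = -65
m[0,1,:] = [-45, 74, 53, -97]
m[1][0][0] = -8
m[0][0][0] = 30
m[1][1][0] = 34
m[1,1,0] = 34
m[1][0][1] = -13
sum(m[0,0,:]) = -71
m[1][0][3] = -65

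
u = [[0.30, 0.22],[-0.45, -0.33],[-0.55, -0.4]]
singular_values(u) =[0.96, 0.0]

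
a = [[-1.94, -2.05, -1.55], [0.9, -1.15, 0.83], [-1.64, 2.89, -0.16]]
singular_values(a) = [3.79, 3.1, 0.48]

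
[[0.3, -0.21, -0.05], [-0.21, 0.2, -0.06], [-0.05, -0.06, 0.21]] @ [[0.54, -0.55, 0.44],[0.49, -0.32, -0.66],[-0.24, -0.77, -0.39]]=[[0.07,-0.06,0.29], [-0.0,0.10,-0.20], [-0.11,-0.12,-0.06]]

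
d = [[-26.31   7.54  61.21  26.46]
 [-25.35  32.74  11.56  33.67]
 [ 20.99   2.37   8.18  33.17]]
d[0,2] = 61.21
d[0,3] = 26.46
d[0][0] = -26.31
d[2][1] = 2.37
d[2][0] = 20.99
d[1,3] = 33.67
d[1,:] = [-25.35, 32.74, 11.56, 33.67]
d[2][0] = 20.99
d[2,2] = 8.18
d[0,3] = 26.46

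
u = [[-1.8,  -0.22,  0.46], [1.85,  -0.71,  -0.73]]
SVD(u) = [[-0.66,  0.75],[0.75,  0.66]] @ diag([2.7426243466519087, 0.6614466668993014]) @ [[0.94,  -0.14,  -0.31], [-0.21,  -0.96,  -0.2]]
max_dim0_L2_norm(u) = 2.58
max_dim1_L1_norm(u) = 3.29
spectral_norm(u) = 2.74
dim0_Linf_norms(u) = [1.85, 0.71, 0.73]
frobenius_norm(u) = 2.82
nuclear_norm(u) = 3.40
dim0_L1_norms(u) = [3.65, 0.93, 1.19]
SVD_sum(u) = [[-1.69,0.26,0.56], [1.94,-0.29,-0.64]] + [[-0.11, -0.48, -0.10],[-0.09, -0.42, -0.09]]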